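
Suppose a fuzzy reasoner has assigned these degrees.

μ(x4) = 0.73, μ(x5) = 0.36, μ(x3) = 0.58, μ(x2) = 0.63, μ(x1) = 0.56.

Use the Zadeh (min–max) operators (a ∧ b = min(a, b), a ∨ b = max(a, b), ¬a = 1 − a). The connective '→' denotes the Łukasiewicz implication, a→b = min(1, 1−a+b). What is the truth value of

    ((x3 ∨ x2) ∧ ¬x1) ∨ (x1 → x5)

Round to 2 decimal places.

x3 ∨ x2 = max(a, b) on (0.58, 0.63) = 0.63
¬x1 = 1 − 0.56 = 0.44
(x3 ∨ x2) ∧ ¬x1 = min(a, b) on (0.63, 0.44) = 0.44
x1 → x5  [Łukasiewicz: min(1, 1−a+b)] with a=0.56, b=0.36 → 0.80
((x3 ∨ x2) ∧ ¬x1) ∨ (x1 → x5) = max(a, b) on (0.44, 0.80) = 0.80

0.80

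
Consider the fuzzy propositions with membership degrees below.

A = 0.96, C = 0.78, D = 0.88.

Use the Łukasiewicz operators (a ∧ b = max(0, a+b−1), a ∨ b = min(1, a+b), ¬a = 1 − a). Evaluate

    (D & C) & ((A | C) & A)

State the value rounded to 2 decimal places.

0.62

D & C = max(0, a+b−1) on (0.88, 0.78) = 0.66
A | C = min(1, a+b) on (0.96, 0.78) = 1.00
(A | C) & A = max(0, a+b−1) on (1.00, 0.96) = 0.96
(D & C) & ((A | C) & A) = max(0, a+b−1) on (0.66, 0.96) = 0.62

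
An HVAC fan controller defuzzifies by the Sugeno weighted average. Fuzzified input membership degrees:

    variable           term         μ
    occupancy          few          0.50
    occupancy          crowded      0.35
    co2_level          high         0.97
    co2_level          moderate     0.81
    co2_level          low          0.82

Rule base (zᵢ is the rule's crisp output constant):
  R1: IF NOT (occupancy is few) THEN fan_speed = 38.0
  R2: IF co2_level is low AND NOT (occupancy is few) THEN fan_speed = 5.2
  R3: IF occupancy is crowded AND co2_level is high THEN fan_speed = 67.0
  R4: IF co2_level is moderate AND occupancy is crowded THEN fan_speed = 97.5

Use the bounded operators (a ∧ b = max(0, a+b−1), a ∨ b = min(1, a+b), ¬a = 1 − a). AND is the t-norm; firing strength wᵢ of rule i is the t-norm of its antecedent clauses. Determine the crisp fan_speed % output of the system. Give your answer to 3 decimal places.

R1 (z=38.0): ¬few=1−0.50=0.50 → w = 0.50
R2 (z=5.2): low=0.82, ¬few=1−0.50=0.50; AND[max(0, a+b−1)] → w = 0.32
R3 (z=67.0): crowded=0.35, high=0.97; AND[max(0, a+b−1)] → w = 0.32
R4 (z=97.5): moderate=0.81, crowded=0.35; AND[max(0, a+b−1)] → w = 0.16
Weighted average = (0.50·38.0 + 0.32·5.2 + 0.32·67.0 + 0.16·97.5) / (0.50 + 0.32 + 0.32 + 0.16)
  = 57.7040 / 1.3000 = 44.388

44.388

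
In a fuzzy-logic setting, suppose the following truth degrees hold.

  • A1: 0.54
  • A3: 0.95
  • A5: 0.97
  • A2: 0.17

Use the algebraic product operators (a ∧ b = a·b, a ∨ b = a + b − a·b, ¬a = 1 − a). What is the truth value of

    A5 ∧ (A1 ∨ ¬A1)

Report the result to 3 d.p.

0.729

¬A1 = 1 − 0.5400 = 0.4600
A1 ∨ ¬A1 = a + b − a·b on (0.5400, 0.4600) = 0.7516
A5 ∧ (A1 ∨ ¬A1) = a·b on (0.9700, 0.7516) = 0.7291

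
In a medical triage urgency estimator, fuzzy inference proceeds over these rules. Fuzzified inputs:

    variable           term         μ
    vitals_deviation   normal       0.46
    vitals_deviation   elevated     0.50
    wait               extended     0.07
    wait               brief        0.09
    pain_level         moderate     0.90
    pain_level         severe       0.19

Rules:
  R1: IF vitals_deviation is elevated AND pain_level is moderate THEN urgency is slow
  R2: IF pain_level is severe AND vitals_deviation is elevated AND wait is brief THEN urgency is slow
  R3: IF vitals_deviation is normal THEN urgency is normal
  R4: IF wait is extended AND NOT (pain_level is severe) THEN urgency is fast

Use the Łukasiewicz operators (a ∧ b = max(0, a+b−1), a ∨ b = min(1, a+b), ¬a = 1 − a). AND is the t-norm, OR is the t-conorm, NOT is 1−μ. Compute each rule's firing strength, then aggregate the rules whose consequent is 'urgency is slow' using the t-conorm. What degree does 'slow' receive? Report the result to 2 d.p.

0.40

R1: elevated=0.50, moderate=0.90; AND[max(0, a+b−1)] → w = 0.40
R2: severe=0.19, elevated=0.50, brief=0.09; AND[max(0, a+b−1)] → w = 0.00
R3: normal=0.46 → w = 0.46
R4: extended=0.07, ¬severe=1−0.19=0.81; AND[max(0, a+b−1)] → w = 0.00
Rules with consequent 'slow': {R1, R2} → strengths 0.40, 0.00
Aggregate via t-conorm [min(1, a+b)]: 0.40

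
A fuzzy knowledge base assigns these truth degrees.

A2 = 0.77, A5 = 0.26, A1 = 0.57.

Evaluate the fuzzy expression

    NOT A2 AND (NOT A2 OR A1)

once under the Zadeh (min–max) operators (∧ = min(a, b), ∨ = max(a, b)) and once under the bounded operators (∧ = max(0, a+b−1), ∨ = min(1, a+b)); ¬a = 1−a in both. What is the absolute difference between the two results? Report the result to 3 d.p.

Under Zadeh (min–max):
  NOT A2 = 1 − 0.77 = 0.23
  NOT A2 = 1 − 0.77 = 0.23
  NOT A2 OR A1 = max(a, b) on (0.23, 0.57) = 0.57
  NOT A2 AND (NOT A2 OR A1) = min(a, b) on (0.23, 0.57) = 0.23
  → value = 0.2300
Under bounded:
  NOT A2 = 1 − 0.77 = 0.23
  NOT A2 = 1 − 0.77 = 0.23
  NOT A2 OR A1 = min(1, a+b) on (0.23, 0.57) = 0.80
  NOT A2 AND (NOT A2 OR A1) = max(0, a+b−1) on (0.23, 0.80) = 0.03
  → value = 0.0300
|0.2300 − 0.0300| = 0.200

0.200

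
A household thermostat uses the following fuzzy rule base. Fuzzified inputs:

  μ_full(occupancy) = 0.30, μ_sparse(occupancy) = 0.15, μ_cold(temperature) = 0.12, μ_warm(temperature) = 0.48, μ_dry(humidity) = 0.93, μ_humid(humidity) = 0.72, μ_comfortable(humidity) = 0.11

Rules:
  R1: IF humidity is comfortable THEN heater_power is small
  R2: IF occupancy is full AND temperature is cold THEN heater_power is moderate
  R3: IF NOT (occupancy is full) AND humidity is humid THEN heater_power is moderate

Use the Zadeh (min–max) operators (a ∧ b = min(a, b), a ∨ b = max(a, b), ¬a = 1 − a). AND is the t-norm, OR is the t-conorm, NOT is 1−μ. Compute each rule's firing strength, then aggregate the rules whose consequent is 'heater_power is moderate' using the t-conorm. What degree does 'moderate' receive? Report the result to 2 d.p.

R1: comfortable=0.11 → w = 0.11
R2: full=0.30, cold=0.12; AND[min(a, b)] → w = 0.12
R3: ¬full=1−0.30=0.70, humid=0.72; AND[min(a, b)] → w = 0.70
Rules with consequent 'moderate': {R2, R3} → strengths 0.12, 0.70
Aggregate via t-conorm [max(a, b)]: 0.70

0.70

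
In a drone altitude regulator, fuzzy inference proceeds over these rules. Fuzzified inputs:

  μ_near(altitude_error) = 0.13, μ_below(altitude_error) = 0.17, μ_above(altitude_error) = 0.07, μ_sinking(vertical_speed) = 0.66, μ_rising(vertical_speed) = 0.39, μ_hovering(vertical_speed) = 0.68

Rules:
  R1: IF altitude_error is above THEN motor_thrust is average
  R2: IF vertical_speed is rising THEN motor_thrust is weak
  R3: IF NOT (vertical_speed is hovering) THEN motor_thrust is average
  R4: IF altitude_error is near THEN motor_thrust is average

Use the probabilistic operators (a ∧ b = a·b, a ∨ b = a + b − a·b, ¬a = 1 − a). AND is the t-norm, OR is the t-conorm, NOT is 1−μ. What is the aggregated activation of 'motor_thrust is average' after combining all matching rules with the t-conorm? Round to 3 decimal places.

0.450

R1: above=0.07 → w = 0.0700
R2: rising=0.39 → w = 0.3900
R3: ¬hovering=1−0.68=0.32 → w = 0.3200
R4: near=0.13 → w = 0.1300
Rules with consequent 'average': {R1, R3, R4} → strengths 0.0700, 0.3200, 0.1300
Aggregate via t-conorm [a + b − a·b]: 0.4498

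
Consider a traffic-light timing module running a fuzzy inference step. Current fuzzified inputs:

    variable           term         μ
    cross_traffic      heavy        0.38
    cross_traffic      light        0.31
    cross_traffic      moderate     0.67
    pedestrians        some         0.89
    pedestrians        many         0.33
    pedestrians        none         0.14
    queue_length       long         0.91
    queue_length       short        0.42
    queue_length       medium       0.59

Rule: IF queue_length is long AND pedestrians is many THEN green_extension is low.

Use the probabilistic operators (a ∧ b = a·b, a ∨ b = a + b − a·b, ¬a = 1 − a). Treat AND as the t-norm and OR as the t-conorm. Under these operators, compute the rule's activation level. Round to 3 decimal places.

firing strength: long=0.91, many=0.33; AND[a·b] → w = 0.3003

0.300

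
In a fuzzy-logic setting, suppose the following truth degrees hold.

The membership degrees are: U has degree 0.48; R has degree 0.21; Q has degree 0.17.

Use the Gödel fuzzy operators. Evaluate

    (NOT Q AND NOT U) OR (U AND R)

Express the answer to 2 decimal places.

0.52

NOT Q = 1 − 0.17 = 0.83
NOT U = 1 − 0.48 = 0.52
NOT Q AND NOT U = min(a, b) on (0.83, 0.52) = 0.52
U AND R = min(a, b) on (0.48, 0.21) = 0.21
(NOT Q AND NOT U) OR (U AND R) = max(a, b) on (0.52, 0.21) = 0.52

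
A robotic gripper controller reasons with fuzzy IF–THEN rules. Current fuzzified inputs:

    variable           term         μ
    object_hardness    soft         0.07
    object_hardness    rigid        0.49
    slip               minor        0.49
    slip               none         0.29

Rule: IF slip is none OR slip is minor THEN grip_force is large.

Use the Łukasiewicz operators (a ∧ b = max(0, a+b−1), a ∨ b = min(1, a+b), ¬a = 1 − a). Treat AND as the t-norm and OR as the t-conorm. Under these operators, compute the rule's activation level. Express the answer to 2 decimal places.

0.78

firing strength: none=0.29, minor=0.49; OR[min(1, a+b)] → w = 0.78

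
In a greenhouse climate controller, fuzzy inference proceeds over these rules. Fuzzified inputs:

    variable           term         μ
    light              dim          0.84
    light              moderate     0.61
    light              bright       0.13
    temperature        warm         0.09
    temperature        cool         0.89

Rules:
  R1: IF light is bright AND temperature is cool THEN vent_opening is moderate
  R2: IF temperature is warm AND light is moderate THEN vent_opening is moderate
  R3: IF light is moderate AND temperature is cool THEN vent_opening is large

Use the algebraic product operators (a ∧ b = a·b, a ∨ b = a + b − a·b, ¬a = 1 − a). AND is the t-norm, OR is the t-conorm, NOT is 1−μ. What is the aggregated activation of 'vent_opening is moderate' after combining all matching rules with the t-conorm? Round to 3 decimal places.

0.164

R1: bright=0.13, cool=0.89; AND[a·b] → w = 0.1157
R2: warm=0.09, moderate=0.61; AND[a·b] → w = 0.0549
R3: moderate=0.61, cool=0.89; AND[a·b] → w = 0.5429
Rules with consequent 'moderate': {R1, R2} → strengths 0.1157, 0.0549
Aggregate via t-conorm [a + b − a·b]: 0.1642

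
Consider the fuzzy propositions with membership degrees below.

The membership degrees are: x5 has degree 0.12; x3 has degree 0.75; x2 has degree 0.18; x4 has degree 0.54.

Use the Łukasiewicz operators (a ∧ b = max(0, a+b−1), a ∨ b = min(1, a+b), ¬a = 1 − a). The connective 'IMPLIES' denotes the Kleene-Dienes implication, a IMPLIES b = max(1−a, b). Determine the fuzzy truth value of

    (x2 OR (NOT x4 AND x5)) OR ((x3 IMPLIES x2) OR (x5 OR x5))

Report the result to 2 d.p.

0.67

NOT x4 = 1 − 0.54 = 0.46
NOT x4 AND x5 = max(0, a+b−1) on (0.46, 0.12) = 0.00
x2 OR (NOT x4 AND x5) = min(1, a+b) on (0.18, 0.00) = 0.18
x3 IMPLIES x2  [Kleene-Dienes: max(1−a, b)] with a=0.75, b=0.18 → 0.25
x5 OR x5 = min(1, a+b) on (0.12, 0.12) = 0.24
(x3 IMPLIES x2) OR (x5 OR x5) = min(1, a+b) on (0.25, 0.24) = 0.49
(x2 OR (NOT x4 AND x5)) OR ((x3 IMPLIES x2) OR (x5 OR x5)) = min(1, a+b) on (0.18, 0.49) = 0.67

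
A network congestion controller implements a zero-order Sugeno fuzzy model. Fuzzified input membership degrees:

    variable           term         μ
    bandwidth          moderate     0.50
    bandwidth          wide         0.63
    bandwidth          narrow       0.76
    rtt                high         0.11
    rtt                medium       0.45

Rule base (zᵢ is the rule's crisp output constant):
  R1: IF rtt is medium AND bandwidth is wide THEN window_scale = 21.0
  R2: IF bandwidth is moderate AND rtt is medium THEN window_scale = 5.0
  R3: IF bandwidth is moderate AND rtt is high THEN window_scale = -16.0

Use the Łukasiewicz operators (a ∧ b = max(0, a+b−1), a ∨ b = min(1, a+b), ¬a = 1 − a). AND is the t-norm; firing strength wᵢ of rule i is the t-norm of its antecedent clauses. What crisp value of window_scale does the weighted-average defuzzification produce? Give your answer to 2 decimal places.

21.00

R1 (z=21.0): medium=0.45, wide=0.63; AND[max(0, a+b−1)] → w = 0.08
R2 (z=5.0): moderate=0.50, medium=0.45; AND[max(0, a+b−1)] → w = 0.00
R3 (z=-16.0): moderate=0.50, high=0.11; AND[max(0, a+b−1)] → w = 0.00
Weighted average = (0.08·21.0 + 0.00·5.0 + 0.00·-16.0) / (0.08 + 0.00 + 0.00)
  = 1.6800 / 0.0800 = 21.00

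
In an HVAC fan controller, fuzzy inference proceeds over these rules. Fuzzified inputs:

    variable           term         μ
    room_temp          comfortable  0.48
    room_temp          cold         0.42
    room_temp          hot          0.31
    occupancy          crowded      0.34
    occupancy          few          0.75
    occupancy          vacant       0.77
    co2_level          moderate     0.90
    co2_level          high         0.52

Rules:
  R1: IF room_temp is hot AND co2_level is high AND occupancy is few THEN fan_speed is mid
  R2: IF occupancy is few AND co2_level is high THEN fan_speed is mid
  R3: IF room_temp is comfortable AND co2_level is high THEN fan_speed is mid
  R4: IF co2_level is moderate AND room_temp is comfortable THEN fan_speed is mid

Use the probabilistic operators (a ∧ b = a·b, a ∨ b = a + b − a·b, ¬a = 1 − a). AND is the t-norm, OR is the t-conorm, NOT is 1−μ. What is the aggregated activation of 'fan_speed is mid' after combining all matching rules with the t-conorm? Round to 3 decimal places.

R1: hot=0.31, high=0.52, few=0.75; AND[a·b] → w = 0.1209
R2: few=0.75, high=0.52; AND[a·b] → w = 0.3900
R3: comfortable=0.48, high=0.52; AND[a·b] → w = 0.2496
R4: moderate=0.90, comfortable=0.48; AND[a·b] → w = 0.4320
Rules with consequent 'mid': {R1, R2, R3, R4} → strengths 0.1209, 0.3900, 0.2496, 0.4320
Aggregate via t-conorm [a + b − a·b]: 0.7714

0.771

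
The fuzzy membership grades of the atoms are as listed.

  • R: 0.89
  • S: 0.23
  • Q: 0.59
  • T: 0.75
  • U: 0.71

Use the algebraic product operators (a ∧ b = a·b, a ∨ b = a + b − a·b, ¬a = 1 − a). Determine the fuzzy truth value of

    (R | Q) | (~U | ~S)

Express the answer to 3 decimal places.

0.993

R | Q = a + b − a·b on (0.8900, 0.5900) = 0.9549
~U = 1 − 0.7100 = 0.2900
~S = 1 − 0.2300 = 0.7700
~U | ~S = a + b − a·b on (0.2900, 0.7700) = 0.8367
(R | Q) | (~U | ~S) = a + b − a·b on (0.9549, 0.8367) = 0.9926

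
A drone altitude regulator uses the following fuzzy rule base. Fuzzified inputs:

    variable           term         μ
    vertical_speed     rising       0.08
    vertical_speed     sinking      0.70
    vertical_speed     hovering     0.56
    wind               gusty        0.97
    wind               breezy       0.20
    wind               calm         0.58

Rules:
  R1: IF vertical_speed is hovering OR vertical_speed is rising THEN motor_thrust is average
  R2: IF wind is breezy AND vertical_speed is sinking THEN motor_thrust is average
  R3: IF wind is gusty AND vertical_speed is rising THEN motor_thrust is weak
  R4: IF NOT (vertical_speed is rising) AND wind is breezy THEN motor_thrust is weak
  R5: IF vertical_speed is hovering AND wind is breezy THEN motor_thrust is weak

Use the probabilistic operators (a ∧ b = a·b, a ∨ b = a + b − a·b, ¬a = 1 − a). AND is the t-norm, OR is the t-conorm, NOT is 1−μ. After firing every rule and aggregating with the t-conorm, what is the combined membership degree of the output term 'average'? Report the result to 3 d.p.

0.652

R1: hovering=0.56, rising=0.08; OR[a + b − a·b] → w = 0.5952
R2: breezy=0.20, sinking=0.70; AND[a·b] → w = 0.1400
R3: gusty=0.97, rising=0.08; AND[a·b] → w = 0.0776
R4: ¬rising=1−0.08=0.92, breezy=0.20; AND[a·b] → w = 0.1840
R5: hovering=0.56, breezy=0.20; AND[a·b] → w = 0.1120
Rules with consequent 'average': {R1, R2} → strengths 0.5952, 0.1400
Aggregate via t-conorm [a + b − a·b]: 0.6519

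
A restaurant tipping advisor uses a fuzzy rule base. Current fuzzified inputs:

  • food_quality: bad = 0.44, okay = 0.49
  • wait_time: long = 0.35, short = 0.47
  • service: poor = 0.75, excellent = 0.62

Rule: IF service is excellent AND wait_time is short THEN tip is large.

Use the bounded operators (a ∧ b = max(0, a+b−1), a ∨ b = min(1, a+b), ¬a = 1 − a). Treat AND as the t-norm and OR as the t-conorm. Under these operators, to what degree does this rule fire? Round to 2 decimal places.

firing strength: excellent=0.62, short=0.47; AND[max(0, a+b−1)] → w = 0.09

0.09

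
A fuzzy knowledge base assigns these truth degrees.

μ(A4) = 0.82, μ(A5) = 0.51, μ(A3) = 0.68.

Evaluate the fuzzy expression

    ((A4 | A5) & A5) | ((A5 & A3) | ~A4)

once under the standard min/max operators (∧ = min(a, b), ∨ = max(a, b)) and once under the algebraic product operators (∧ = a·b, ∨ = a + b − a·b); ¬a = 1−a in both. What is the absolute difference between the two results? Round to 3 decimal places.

Under standard min/max:
  A4 | A5 = max(a, b) on (0.82, 0.51) = 0.82
  (A4 | A5) & A5 = min(a, b) on (0.82, 0.51) = 0.51
  A5 & A3 = min(a, b) on (0.51, 0.68) = 0.51
  ~A4 = 1 − 0.82 = 0.18
  (A5 & A3) | ~A4 = max(a, b) on (0.51, 0.18) = 0.51
  ((A4 | A5) & A5) | ((A5 & A3) | ~A4) = max(a, b) on (0.51, 0.51) = 0.51
  → value = 0.5100
Under algebraic product:
  A4 | A5 = a + b − a·b on (0.8200, 0.5100) = 0.9118
  (A4 | A5) & A5 = a·b on (0.9118, 0.5100) = 0.4650
  A5 & A3 = a·b on (0.5100, 0.6800) = 0.3468
  ~A4 = 1 − 0.8200 = 0.1800
  (A5 & A3) | ~A4 = a + b − a·b on (0.3468, 0.1800) = 0.4644
  ((A4 | A5) & A5) | ((A5 & A3) | ~A4) = a + b − a·b on (0.4650, 0.4644) = 0.7135
  → value = 0.7135
|0.5100 − 0.7135| = 0.203

0.203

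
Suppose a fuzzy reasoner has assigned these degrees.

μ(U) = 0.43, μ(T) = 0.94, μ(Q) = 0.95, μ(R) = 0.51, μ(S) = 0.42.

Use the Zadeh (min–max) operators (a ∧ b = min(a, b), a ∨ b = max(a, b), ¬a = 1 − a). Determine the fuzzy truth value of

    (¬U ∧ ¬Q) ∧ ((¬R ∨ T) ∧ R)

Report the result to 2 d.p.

¬U = 1 − 0.43 = 0.57
¬Q = 1 − 0.95 = 0.05
¬U ∧ ¬Q = min(a, b) on (0.57, 0.05) = 0.05
¬R = 1 − 0.51 = 0.49
¬R ∨ T = max(a, b) on (0.49, 0.94) = 0.94
(¬R ∨ T) ∧ R = min(a, b) on (0.94, 0.51) = 0.51
(¬U ∧ ¬Q) ∧ ((¬R ∨ T) ∧ R) = min(a, b) on (0.05, 0.51) = 0.05

0.05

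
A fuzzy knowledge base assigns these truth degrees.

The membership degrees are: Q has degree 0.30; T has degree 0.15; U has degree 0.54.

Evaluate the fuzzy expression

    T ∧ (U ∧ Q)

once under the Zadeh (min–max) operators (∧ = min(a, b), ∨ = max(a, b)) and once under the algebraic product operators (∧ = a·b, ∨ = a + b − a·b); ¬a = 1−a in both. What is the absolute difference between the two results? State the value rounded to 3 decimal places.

0.126

Under Zadeh (min–max):
  U ∧ Q = min(a, b) on (0.54, 0.30) = 0.30
  T ∧ (U ∧ Q) = min(a, b) on (0.15, 0.30) = 0.15
  → value = 0.1500
Under algebraic product:
  U ∧ Q = a·b on (0.5400, 0.3000) = 0.1620
  T ∧ (U ∧ Q) = a·b on (0.1500, 0.1620) = 0.0243
  → value = 0.0243
|0.1500 − 0.0243| = 0.126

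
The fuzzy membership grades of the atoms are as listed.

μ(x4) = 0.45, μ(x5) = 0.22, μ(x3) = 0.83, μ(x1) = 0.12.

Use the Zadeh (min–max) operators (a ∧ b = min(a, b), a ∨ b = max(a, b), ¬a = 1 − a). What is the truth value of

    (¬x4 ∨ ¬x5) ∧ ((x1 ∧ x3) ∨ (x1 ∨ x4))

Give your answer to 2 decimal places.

0.45

¬x4 = 1 − 0.45 = 0.55
¬x5 = 1 − 0.22 = 0.78
¬x4 ∨ ¬x5 = max(a, b) on (0.55, 0.78) = 0.78
x1 ∧ x3 = min(a, b) on (0.12, 0.83) = 0.12
x1 ∨ x4 = max(a, b) on (0.12, 0.45) = 0.45
(x1 ∧ x3) ∨ (x1 ∨ x4) = max(a, b) on (0.12, 0.45) = 0.45
(¬x4 ∨ ¬x5) ∧ ((x1 ∧ x3) ∨ (x1 ∨ x4)) = min(a, b) on (0.78, 0.45) = 0.45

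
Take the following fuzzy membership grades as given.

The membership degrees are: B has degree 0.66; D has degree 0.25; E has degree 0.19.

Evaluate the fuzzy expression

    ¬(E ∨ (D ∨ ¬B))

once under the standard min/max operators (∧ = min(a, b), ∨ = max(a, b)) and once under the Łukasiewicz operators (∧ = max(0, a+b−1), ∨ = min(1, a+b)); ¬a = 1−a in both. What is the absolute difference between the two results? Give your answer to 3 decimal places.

Under standard min/max:
  ¬B = 1 − 0.66 = 0.34
  D ∨ ¬B = max(a, b) on (0.25, 0.34) = 0.34
  E ∨ (D ∨ ¬B) = max(a, b) on (0.19, 0.34) = 0.34
  ¬(E ∨ (D ∨ ¬B)) = 1 − 0.34 = 0.66
  → value = 0.6600
Under Łukasiewicz:
  ¬B = 1 − 0.66 = 0.34
  D ∨ ¬B = min(1, a+b) on (0.25, 0.34) = 0.59
  E ∨ (D ∨ ¬B) = min(1, a+b) on (0.19, 0.59) = 0.78
  ¬(E ∨ (D ∨ ¬B)) = 1 − 0.78 = 0.22
  → value = 0.2200
|0.6600 − 0.2200| = 0.440

0.440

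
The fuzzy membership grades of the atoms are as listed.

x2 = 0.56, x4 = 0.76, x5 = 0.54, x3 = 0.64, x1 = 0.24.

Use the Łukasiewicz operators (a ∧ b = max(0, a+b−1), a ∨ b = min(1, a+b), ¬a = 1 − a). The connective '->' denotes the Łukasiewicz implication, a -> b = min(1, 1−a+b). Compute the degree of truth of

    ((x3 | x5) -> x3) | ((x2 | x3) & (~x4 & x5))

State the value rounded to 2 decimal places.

x3 | x5 = min(1, a+b) on (0.64, 0.54) = 1.00
(x3 | x5) -> x3  [Łukasiewicz: min(1, 1−a+b)] with a=1.00, b=0.64 → 0.64
x2 | x3 = min(1, a+b) on (0.56, 0.64) = 1.00
~x4 = 1 − 0.76 = 0.24
~x4 & x5 = max(0, a+b−1) on (0.24, 0.54) = 0.00
(x2 | x3) & (~x4 & x5) = max(0, a+b−1) on (1.00, 0.00) = 0.00
((x3 | x5) -> x3) | ((x2 | x3) & (~x4 & x5)) = min(1, a+b) on (0.64, 0.00) = 0.64

0.64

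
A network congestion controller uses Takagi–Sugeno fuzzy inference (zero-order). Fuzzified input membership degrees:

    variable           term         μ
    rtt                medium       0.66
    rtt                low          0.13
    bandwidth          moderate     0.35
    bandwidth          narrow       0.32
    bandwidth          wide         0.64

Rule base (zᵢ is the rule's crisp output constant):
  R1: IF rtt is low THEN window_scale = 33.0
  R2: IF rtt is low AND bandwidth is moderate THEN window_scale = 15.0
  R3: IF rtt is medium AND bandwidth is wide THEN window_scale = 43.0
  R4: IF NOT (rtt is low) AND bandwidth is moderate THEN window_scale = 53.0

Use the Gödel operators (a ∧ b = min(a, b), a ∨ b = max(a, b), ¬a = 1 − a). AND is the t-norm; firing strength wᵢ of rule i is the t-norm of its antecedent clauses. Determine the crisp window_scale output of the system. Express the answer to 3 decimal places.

R1 (z=33.0): low=0.13 → w = 0.13
R2 (z=15.0): low=0.13, moderate=0.35; AND[min(a, b)] → w = 0.13
R3 (z=43.0): medium=0.66, wide=0.64; AND[min(a, b)] → w = 0.64
R4 (z=53.0): ¬low=1−0.13=0.87, moderate=0.35; AND[min(a, b)] → w = 0.35
Weighted average = (0.13·33.0 + 0.13·15.0 + 0.64·43.0 + 0.35·53.0) / (0.13 + 0.13 + 0.64 + 0.35)
  = 52.3100 / 1.2500 = 41.848

41.848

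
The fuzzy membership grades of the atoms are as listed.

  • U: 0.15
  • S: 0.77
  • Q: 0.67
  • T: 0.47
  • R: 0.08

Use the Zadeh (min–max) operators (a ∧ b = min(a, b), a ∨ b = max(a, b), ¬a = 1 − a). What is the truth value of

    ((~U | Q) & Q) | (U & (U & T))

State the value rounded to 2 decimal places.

0.67

~U = 1 − 0.15 = 0.85
~U | Q = max(a, b) on (0.85, 0.67) = 0.85
(~U | Q) & Q = min(a, b) on (0.85, 0.67) = 0.67
U & T = min(a, b) on (0.15, 0.47) = 0.15
U & (U & T) = min(a, b) on (0.15, 0.15) = 0.15
((~U | Q) & Q) | (U & (U & T)) = max(a, b) on (0.67, 0.15) = 0.67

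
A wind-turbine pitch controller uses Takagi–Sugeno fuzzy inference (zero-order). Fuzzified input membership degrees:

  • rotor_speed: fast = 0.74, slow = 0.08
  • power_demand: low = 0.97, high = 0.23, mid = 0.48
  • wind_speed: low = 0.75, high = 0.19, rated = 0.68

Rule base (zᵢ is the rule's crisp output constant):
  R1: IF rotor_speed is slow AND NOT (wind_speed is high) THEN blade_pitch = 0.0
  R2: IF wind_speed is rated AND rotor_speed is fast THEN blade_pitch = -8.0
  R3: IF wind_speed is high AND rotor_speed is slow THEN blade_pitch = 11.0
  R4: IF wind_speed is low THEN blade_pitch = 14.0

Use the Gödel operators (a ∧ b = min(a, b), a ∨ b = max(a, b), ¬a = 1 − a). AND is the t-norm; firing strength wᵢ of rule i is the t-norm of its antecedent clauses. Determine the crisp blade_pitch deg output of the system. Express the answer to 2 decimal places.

3.74

R1 (z=0.0): slow=0.08, ¬high=1−0.19=0.81; AND[min(a, b)] → w = 0.08
R2 (z=-8.0): rated=0.68, fast=0.74; AND[min(a, b)] → w = 0.68
R3 (z=11.0): high=0.19, slow=0.08; AND[min(a, b)] → w = 0.08
R4 (z=14.0): low=0.75 → w = 0.75
Weighted average = (0.08·0.0 + 0.68·-8.0 + 0.08·11.0 + 0.75·14.0) / (0.08 + 0.68 + 0.08 + 0.75)
  = 5.9400 / 1.5900 = 3.74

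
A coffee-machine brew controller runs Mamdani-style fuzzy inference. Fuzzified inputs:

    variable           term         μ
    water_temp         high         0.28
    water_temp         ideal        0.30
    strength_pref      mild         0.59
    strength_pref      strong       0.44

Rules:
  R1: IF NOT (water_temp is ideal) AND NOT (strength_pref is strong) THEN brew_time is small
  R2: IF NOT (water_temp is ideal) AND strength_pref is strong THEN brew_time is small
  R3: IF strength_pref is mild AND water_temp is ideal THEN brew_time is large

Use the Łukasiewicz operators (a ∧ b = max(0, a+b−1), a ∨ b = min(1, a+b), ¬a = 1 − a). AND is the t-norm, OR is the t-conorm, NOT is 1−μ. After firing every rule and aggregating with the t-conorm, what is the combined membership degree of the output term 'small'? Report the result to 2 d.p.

0.40

R1: ¬ideal=1−0.30=0.70, ¬strong=1−0.44=0.56; AND[max(0, a+b−1)] → w = 0.26
R2: ¬ideal=1−0.30=0.70, strong=0.44; AND[max(0, a+b−1)] → w = 0.14
R3: mild=0.59, ideal=0.30; AND[max(0, a+b−1)] → w = 0.00
Rules with consequent 'small': {R1, R2} → strengths 0.26, 0.14
Aggregate via t-conorm [min(1, a+b)]: 0.40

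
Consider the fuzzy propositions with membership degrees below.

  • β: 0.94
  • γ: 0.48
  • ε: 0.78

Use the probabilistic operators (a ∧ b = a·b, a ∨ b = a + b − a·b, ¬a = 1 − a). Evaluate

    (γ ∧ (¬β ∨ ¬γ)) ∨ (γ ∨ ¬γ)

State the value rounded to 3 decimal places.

0.816

¬β = 1 − 0.9400 = 0.0600
¬γ = 1 − 0.4800 = 0.5200
¬β ∨ ¬γ = a + b − a·b on (0.0600, 0.5200) = 0.5488
γ ∧ (¬β ∨ ¬γ) = a·b on (0.4800, 0.5488) = 0.2634
¬γ = 1 − 0.4800 = 0.5200
γ ∨ ¬γ = a + b − a·b on (0.4800, 0.5200) = 0.7504
(γ ∧ (¬β ∨ ¬γ)) ∨ (γ ∨ ¬γ) = a + b − a·b on (0.2634, 0.7504) = 0.8162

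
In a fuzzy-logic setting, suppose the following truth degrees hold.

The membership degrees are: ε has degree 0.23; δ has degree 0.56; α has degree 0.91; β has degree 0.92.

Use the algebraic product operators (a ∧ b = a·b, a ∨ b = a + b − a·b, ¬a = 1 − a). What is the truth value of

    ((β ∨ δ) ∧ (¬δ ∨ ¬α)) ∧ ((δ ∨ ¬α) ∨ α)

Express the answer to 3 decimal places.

0.456

β ∨ δ = a + b − a·b on (0.9200, 0.5600) = 0.9648
¬δ = 1 − 0.5600 = 0.4400
¬α = 1 − 0.9100 = 0.0900
¬δ ∨ ¬α = a + b − a·b on (0.4400, 0.0900) = 0.4904
(β ∨ δ) ∧ (¬δ ∨ ¬α) = a·b on (0.9648, 0.4904) = 0.4731
¬α = 1 − 0.9100 = 0.0900
δ ∨ ¬α = a + b − a·b on (0.5600, 0.0900) = 0.5996
(δ ∨ ¬α) ∨ α = a + b − a·b on (0.5996, 0.9100) = 0.9640
((β ∨ δ) ∧ (¬δ ∨ ¬α)) ∧ ((δ ∨ ¬α) ∨ α) = a·b on (0.4731, 0.9640) = 0.4561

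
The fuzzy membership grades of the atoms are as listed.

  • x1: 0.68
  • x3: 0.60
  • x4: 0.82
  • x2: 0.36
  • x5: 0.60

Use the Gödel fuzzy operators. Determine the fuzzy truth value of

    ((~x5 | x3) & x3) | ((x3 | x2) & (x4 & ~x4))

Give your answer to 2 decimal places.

0.60

~x5 = 1 − 0.60 = 0.40
~x5 | x3 = max(a, b) on (0.40, 0.60) = 0.60
(~x5 | x3) & x3 = min(a, b) on (0.60, 0.60) = 0.60
x3 | x2 = max(a, b) on (0.60, 0.36) = 0.60
~x4 = 1 − 0.82 = 0.18
x4 & ~x4 = min(a, b) on (0.82, 0.18) = 0.18
(x3 | x2) & (x4 & ~x4) = min(a, b) on (0.60, 0.18) = 0.18
((~x5 | x3) & x3) | ((x3 | x2) & (x4 & ~x4)) = max(a, b) on (0.60, 0.18) = 0.60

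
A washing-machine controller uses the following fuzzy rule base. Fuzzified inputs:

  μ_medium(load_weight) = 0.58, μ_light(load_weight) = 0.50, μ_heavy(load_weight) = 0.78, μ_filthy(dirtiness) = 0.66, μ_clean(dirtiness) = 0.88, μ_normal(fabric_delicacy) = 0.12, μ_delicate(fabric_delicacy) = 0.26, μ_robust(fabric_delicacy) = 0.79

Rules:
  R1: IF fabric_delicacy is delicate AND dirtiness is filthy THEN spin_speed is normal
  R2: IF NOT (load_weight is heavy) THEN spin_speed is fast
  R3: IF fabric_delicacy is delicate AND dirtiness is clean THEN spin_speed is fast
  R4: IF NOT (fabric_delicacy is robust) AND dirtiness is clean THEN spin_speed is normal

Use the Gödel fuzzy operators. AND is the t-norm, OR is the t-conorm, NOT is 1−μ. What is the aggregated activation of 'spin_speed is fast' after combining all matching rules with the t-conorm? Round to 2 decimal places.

0.26

R1: delicate=0.26, filthy=0.66; AND[min(a, b)] → w = 0.26
R2: ¬heavy=1−0.78=0.22 → w = 0.22
R3: delicate=0.26, clean=0.88; AND[min(a, b)] → w = 0.26
R4: ¬robust=1−0.79=0.21, clean=0.88; AND[min(a, b)] → w = 0.21
Rules with consequent 'fast': {R2, R3} → strengths 0.22, 0.26
Aggregate via t-conorm [max(a, b)]: 0.26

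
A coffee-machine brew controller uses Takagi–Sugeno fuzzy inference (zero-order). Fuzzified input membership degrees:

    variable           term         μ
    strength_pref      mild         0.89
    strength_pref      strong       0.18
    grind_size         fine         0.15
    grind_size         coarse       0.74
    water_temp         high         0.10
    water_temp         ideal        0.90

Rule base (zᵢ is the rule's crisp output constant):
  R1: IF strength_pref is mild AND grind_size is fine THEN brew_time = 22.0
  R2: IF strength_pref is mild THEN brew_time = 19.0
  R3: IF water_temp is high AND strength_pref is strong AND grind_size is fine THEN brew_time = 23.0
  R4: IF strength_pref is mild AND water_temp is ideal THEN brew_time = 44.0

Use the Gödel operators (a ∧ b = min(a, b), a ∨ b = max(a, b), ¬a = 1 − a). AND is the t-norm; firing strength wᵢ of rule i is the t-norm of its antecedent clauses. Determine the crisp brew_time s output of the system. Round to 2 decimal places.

R1 (z=22.0): mild=0.89, fine=0.15; AND[min(a, b)] → w = 0.15
R2 (z=19.0): mild=0.89 → w = 0.89
R3 (z=23.0): high=0.10, strong=0.18, fine=0.15; AND[min(a, b)] → w = 0.10
R4 (z=44.0): mild=0.89, ideal=0.90; AND[min(a, b)] → w = 0.89
Weighted average = (0.15·22.0 + 0.89·19.0 + 0.10·23.0 + 0.89·44.0) / (0.15 + 0.89 + 0.10 + 0.89)
  = 61.6700 / 2.0300 = 30.38

30.38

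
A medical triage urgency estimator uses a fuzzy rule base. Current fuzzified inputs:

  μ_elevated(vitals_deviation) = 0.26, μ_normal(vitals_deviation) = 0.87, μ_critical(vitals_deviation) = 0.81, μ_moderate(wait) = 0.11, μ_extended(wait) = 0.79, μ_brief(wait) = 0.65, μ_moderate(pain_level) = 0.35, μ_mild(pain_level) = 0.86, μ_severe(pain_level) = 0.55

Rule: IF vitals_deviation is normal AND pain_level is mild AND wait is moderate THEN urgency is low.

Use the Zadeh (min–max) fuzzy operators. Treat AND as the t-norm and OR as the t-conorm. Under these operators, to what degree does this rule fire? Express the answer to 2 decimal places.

0.11

firing strength: normal=0.87, mild=0.86, moderate=0.11; AND[min(a, b)] → w = 0.11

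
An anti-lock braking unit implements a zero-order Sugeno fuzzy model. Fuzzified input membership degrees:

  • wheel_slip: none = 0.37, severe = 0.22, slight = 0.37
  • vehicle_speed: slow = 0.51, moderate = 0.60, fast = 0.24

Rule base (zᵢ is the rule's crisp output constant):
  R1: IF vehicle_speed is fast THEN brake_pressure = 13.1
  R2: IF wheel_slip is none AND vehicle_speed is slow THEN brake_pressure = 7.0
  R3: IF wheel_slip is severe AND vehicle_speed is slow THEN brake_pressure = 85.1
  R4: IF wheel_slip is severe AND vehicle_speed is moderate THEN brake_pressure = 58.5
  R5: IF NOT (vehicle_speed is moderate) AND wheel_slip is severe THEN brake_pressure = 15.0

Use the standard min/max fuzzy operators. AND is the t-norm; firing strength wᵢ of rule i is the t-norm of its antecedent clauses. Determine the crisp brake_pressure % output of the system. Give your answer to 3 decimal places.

31.989

R1 (z=13.1): fast=0.24 → w = 0.24
R2 (z=7.0): none=0.37, slow=0.51; AND[min(a, b)] → w = 0.37
R3 (z=85.1): severe=0.22, slow=0.51; AND[min(a, b)] → w = 0.22
R4 (z=58.5): severe=0.22, moderate=0.60; AND[min(a, b)] → w = 0.22
R5 (z=15.0): ¬moderate=1−0.60=0.40, severe=0.22; AND[min(a, b)] → w = 0.22
Weighted average = (0.24·13.1 + 0.37·7.0 + 0.22·85.1 + 0.22·58.5 + 0.22·15.0) / (0.24 + 0.37 + 0.22 + 0.22 + 0.22)
  = 40.6260 / 1.2700 = 31.989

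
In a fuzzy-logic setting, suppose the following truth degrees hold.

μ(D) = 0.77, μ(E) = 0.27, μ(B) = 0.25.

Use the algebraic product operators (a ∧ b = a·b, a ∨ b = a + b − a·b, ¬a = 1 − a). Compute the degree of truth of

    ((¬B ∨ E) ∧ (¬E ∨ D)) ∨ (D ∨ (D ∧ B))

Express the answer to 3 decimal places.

¬B = 1 − 0.2500 = 0.7500
¬B ∨ E = a + b − a·b on (0.7500, 0.2700) = 0.8175
¬E = 1 − 0.2700 = 0.7300
¬E ∨ D = a + b − a·b on (0.7300, 0.7700) = 0.9379
(¬B ∨ E) ∧ (¬E ∨ D) = a·b on (0.8175, 0.9379) = 0.7667
D ∧ B = a·b on (0.7700, 0.2500) = 0.1925
D ∨ (D ∧ B) = a + b − a·b on (0.7700, 0.1925) = 0.8143
((¬B ∨ E) ∧ (¬E ∨ D)) ∨ (D ∨ (D ∧ B)) = a + b − a·b on (0.7667, 0.8143) = 0.9567

0.957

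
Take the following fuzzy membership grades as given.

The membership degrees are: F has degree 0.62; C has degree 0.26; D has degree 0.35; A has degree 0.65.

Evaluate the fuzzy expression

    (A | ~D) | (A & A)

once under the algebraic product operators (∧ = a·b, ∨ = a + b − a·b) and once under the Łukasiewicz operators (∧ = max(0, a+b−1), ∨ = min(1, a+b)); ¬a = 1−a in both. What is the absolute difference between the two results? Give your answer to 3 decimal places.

Under algebraic product:
  ~D = 1 − 0.3500 = 0.6500
  A | ~D = a + b − a·b on (0.6500, 0.6500) = 0.8775
  A & A = a·b on (0.6500, 0.6500) = 0.4225
  (A | ~D) | (A & A) = a + b − a·b on (0.8775, 0.4225) = 0.9293
  → value = 0.9293
Under Łukasiewicz:
  ~D = 1 − 0.35 = 0.65
  A | ~D = min(1, a+b) on (0.65, 0.65) = 1.00
  A & A = max(0, a+b−1) on (0.65, 0.65) = 0.30
  (A | ~D) | (A & A) = min(1, a+b) on (1.00, 0.30) = 1.00
  → value = 1.0000
|0.9293 − 1.0000| = 0.071

0.071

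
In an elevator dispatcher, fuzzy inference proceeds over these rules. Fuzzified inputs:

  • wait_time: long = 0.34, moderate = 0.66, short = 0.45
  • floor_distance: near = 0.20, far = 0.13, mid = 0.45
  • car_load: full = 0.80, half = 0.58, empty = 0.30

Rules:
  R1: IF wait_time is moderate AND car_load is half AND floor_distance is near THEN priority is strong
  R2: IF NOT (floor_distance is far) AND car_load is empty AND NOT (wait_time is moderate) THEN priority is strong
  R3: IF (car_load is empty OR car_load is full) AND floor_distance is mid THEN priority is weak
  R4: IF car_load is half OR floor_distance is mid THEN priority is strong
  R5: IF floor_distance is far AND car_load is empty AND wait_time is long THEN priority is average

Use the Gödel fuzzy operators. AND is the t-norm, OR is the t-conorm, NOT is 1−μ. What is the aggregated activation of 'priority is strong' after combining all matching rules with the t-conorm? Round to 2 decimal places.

0.58

R1: moderate=0.66, half=0.58, near=0.20; AND[min(a, b)] → w = 0.20
R2: ¬far=1−0.13=0.87, empty=0.30, ¬moderate=1−0.66=0.34; AND[min(a, b)] → w = 0.30
R3: (empty=0.30 OR full=0.80) = 0.80; AND[min(a, b)] with mid=0.45 → w = 0.45
R4: half=0.58, mid=0.45; OR[max(a, b)] → w = 0.58
R5: far=0.13, empty=0.30, long=0.34; AND[min(a, b)] → w = 0.13
Rules with consequent 'strong': {R1, R2, R4} → strengths 0.20, 0.30, 0.58
Aggregate via t-conorm [max(a, b)]: 0.58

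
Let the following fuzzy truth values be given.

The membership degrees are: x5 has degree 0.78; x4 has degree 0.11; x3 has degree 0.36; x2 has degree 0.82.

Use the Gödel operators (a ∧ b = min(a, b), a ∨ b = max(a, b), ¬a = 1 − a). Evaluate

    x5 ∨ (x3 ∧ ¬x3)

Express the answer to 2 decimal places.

0.78

¬x3 = 1 − 0.36 = 0.64
x3 ∧ ¬x3 = min(a, b) on (0.36, 0.64) = 0.36
x5 ∨ (x3 ∧ ¬x3) = max(a, b) on (0.78, 0.36) = 0.78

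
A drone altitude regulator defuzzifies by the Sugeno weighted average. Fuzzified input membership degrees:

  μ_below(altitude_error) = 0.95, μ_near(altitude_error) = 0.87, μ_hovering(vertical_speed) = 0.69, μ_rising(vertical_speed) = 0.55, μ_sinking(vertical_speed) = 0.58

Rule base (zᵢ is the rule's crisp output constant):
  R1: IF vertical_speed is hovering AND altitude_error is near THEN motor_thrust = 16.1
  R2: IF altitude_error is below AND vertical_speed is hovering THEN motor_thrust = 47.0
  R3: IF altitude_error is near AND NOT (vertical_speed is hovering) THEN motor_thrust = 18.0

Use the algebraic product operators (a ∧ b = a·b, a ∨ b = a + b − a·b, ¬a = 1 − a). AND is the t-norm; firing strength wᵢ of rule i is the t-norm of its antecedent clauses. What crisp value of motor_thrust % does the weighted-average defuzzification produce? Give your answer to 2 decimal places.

R1 (z=16.1): hovering=0.69, near=0.87; AND[a·b] → w = 0.6003
R2 (z=47.0): below=0.95, hovering=0.69; AND[a·b] → w = 0.6555
R3 (z=18.0): near=0.87, ¬hovering=1−0.69=0.31; AND[a·b] → w = 0.2697
Weighted average = (0.6003·16.1 + 0.6555·47.0 + 0.2697·18.0) / (0.6003 + 0.6555 + 0.2697)
  = 45.3279 / 1.5255 = 29.71

29.71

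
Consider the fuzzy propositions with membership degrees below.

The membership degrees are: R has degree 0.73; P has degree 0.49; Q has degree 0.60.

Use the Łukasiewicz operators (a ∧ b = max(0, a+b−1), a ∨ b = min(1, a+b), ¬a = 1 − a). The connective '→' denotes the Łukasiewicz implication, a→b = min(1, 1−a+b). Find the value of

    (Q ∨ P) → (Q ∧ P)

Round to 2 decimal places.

Q ∨ P = min(1, a+b) on (0.60, 0.49) = 1.00
Q ∧ P = max(0, a+b−1) on (0.60, 0.49) = 0.09
(Q ∨ P) → (Q ∧ P)  [Łukasiewicz: min(1, 1−a+b)] with a=1.00, b=0.09 → 0.09

0.09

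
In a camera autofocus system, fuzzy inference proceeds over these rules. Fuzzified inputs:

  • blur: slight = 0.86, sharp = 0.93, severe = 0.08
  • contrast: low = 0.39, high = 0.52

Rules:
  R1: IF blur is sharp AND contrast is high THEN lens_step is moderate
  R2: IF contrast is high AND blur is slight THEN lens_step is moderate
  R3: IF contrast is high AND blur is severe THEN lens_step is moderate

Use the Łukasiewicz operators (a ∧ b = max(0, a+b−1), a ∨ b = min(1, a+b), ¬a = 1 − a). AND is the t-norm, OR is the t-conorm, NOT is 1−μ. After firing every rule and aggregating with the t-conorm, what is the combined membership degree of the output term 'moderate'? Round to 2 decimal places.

0.83

R1: sharp=0.93, high=0.52; AND[max(0, a+b−1)] → w = 0.45
R2: high=0.52, slight=0.86; AND[max(0, a+b−1)] → w = 0.38
R3: high=0.52, severe=0.08; AND[max(0, a+b−1)] → w = 0.00
Rules with consequent 'moderate': {R1, R2, R3} → strengths 0.45, 0.38, 0.00
Aggregate via t-conorm [min(1, a+b)]: 0.83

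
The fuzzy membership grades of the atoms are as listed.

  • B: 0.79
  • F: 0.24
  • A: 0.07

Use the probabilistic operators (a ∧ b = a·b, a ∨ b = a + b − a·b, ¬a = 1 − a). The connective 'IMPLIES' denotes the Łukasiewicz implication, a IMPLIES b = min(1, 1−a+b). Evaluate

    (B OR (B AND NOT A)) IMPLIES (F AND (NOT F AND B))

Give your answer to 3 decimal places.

0.200

NOT A = 1 − 0.0700 = 0.9300
B AND NOT A = a·b on (0.7900, 0.9300) = 0.7347
B OR (B AND NOT A) = a + b − a·b on (0.7900, 0.7347) = 0.9443
NOT F = 1 − 0.2400 = 0.7600
NOT F AND B = a·b on (0.7600, 0.7900) = 0.6004
F AND (NOT F AND B) = a·b on (0.2400, 0.6004) = 0.1441
(B OR (B AND NOT A)) IMPLIES (F AND (NOT F AND B))  [Łukasiewicz: min(1, 1−a+b)] with a=0.9443, b=0.1441 → 0.1998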